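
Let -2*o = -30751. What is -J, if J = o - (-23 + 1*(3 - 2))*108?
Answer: -35503/2 ≈ -17752.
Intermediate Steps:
o = 30751/2 (o = -½*(-30751) = 30751/2 ≈ 15376.)
J = 35503/2 (J = 30751/2 - (-23 + 1*(3 - 2))*108 = 30751/2 - (-23 + 1*1)*108 = 30751/2 - (-23 + 1)*108 = 30751/2 - (-22)*108 = 30751/2 - 1*(-2376) = 30751/2 + 2376 = 35503/2 ≈ 17752.)
-J = -1*35503/2 = -35503/2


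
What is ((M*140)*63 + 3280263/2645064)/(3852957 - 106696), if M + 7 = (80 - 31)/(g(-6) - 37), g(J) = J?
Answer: -2721723838897/142030434848424 ≈ -0.019163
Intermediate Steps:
M = -350/43 (M = -7 + (80 - 31)/(-6 - 37) = -7 + 49/(-43) = -7 + 49*(-1/43) = -7 - 49/43 = -350/43 ≈ -8.1395)
((M*140)*63 + 3280263/2645064)/(3852957 - 106696) = (-350/43*140*63 + 3280263/2645064)/(3852957 - 106696) = (-49000/43*63 + 3280263*(1/2645064))/3746261 = (-3087000/43 + 1093421/881688)*(1/3746261) = -2721723838897/37912584*1/3746261 = -2721723838897/142030434848424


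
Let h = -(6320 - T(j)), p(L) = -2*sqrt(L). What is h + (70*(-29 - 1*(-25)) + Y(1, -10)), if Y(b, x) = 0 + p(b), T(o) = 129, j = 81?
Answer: -6473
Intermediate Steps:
Y(b, x) = -2*sqrt(b) (Y(b, x) = 0 - 2*sqrt(b) = -2*sqrt(b))
h = -6191 (h = -(6320 - 1*129) = -(6320 - 129) = -1*6191 = -6191)
h + (70*(-29 - 1*(-25)) + Y(1, -10)) = -6191 + (70*(-29 - 1*(-25)) - 2*sqrt(1)) = -6191 + (70*(-29 + 25) - 2*1) = -6191 + (70*(-4) - 2) = -6191 + (-280 - 2) = -6191 - 282 = -6473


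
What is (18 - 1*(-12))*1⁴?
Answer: 30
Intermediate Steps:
(18 - 1*(-12))*1⁴ = (18 + 12)*1 = 30*1 = 30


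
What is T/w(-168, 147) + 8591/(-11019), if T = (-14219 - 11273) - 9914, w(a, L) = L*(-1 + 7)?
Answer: -3156476/77133 ≈ -40.922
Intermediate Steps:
w(a, L) = 6*L (w(a, L) = L*6 = 6*L)
T = -35406 (T = -25492 - 9914 = -35406)
T/w(-168, 147) + 8591/(-11019) = -35406/(6*147) + 8591/(-11019) = -35406/882 + 8591*(-1/11019) = -35406*1/882 - 8591/11019 = -281/7 - 8591/11019 = -3156476/77133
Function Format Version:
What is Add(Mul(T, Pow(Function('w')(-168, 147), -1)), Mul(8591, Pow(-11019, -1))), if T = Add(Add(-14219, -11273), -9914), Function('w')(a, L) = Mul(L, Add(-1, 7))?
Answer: Rational(-3156476, 77133) ≈ -40.922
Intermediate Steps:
Function('w')(a, L) = Mul(6, L) (Function('w')(a, L) = Mul(L, 6) = Mul(6, L))
T = -35406 (T = Add(-25492, -9914) = -35406)
Add(Mul(T, Pow(Function('w')(-168, 147), -1)), Mul(8591, Pow(-11019, -1))) = Add(Mul(-35406, Pow(Mul(6, 147), -1)), Mul(8591, Pow(-11019, -1))) = Add(Mul(-35406, Pow(882, -1)), Mul(8591, Rational(-1, 11019))) = Add(Mul(-35406, Rational(1, 882)), Rational(-8591, 11019)) = Add(Rational(-281, 7), Rational(-8591, 11019)) = Rational(-3156476, 77133)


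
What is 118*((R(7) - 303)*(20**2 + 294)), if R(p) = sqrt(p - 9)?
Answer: -24813276 + 81892*I*sqrt(2) ≈ -2.4813e+7 + 1.1581e+5*I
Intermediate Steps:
R(p) = sqrt(-9 + p)
118*((R(7) - 303)*(20**2 + 294)) = 118*((sqrt(-9 + 7) - 303)*(20**2 + 294)) = 118*((sqrt(-2) - 303)*(400 + 294)) = 118*((I*sqrt(2) - 303)*694) = 118*((-303 + I*sqrt(2))*694) = 118*(-210282 + 694*I*sqrt(2)) = -24813276 + 81892*I*sqrt(2)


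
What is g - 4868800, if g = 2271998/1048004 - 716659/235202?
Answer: -150015445846726930/30811579601 ≈ -4.8688e+6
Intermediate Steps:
g = -27085378130/30811579601 (g = 2271998*(1/1048004) - 716659*1/235202 = 1135999/524002 - 716659/235202 = -27085378130/30811579601 ≈ -0.87906)
g - 4868800 = -27085378130/30811579601 - 4868800 = -150015445846726930/30811579601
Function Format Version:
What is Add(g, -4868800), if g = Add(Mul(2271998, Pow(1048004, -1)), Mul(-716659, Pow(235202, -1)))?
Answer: Rational(-150015445846726930, 30811579601) ≈ -4.8688e+6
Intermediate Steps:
g = Rational(-27085378130, 30811579601) (g = Add(Mul(2271998, Rational(1, 1048004)), Mul(-716659, Rational(1, 235202))) = Add(Rational(1135999, 524002), Rational(-716659, 235202)) = Rational(-27085378130, 30811579601) ≈ -0.87906)
Add(g, -4868800) = Add(Rational(-27085378130, 30811579601), -4868800) = Rational(-150015445846726930, 30811579601)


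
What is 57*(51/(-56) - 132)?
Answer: -424251/56 ≈ -7575.9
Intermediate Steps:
57*(51/(-56) - 132) = 57*(51*(-1/56) - 132) = 57*(-51/56 - 132) = 57*(-7443/56) = -424251/56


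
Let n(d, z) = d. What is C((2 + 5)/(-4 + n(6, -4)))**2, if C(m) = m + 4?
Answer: 225/4 ≈ 56.250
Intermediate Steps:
C(m) = 4 + m
C((2 + 5)/(-4 + n(6, -4)))**2 = (4 + (2 + 5)/(-4 + 6))**2 = (4 + 7/2)**2 = (15/2)**2 = 225/4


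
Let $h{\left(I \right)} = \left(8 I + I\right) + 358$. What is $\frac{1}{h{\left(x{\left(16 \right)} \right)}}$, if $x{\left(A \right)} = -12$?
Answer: $\frac{1}{250} \approx 0.004$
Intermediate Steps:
$h{\left(I \right)} = 358 + 9 I$ ($h{\left(I \right)} = 9 I + 358 = 358 + 9 I$)
$\frac{1}{h{\left(x{\left(16 \right)} \right)}} = \frac{1}{358 + 9 \left(-12\right)} = \frac{1}{358 - 108} = \frac{1}{250}$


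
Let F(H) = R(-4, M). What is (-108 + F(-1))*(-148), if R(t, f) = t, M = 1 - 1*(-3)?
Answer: 16576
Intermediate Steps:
M = 4 (M = 1 + 3 = 4)
F(H) = -4
(-108 + F(-1))*(-148) = (-108 - 4)*(-148) = -112*(-148) = 16576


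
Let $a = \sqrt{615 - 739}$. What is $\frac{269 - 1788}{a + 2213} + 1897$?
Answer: $\frac{9287182674}{4897493} + \frac{3038 i \sqrt{31}}{4897493} \approx 1896.3 + 0.0034538 i$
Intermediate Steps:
$a = 2 i \sqrt{31}$ ($a = \sqrt{-124} = 2 i \sqrt{31} \approx 11.136 i$)
$\frac{269 - 1788}{a + 2213} + 1897 = \frac{269 - 1788}{2 i \sqrt{31} + 2213} + 1897 = - \frac{1519}{2213 + 2 i \sqrt{31}} + 1897 = 1897 - \frac{1519}{2213 + 2 i \sqrt{31}}$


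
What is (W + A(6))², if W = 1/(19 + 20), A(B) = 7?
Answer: 75076/1521 ≈ 49.360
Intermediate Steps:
W = 1/39 ≈ 0.025641
(W + A(6))² = (1/39 + 7)² = (274/39)² = 75076/1521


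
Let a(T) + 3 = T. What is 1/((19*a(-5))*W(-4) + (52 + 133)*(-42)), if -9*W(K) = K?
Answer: -9/70538 ≈ -0.00012759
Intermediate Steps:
W(K) = -K/9
a(T) = -3 + T
1/((19*a(-5))*W(-4) + (52 + 133)*(-42)) = 1/((19*(-3 - 5))*(-⅑*(-4)) + (52 + 133)*(-42)) = 1/((19*(-8))*(4/9) + 185*(-42)) = 1/(-152*4/9 - 7770) = 1/(-608/9 - 7770) = 1/(-70538/9) = -9/70538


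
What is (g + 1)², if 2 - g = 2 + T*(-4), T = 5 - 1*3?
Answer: 81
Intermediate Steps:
T = 2 (T = 5 - 3 = 2)
g = 8 (g = 2 - (2 + 2*(-4)) = 2 - (2 - 8) = 2 - 1*(-6) = 2 + 6 = 8)
(g + 1)² = (8 + 1)² = 9² = 81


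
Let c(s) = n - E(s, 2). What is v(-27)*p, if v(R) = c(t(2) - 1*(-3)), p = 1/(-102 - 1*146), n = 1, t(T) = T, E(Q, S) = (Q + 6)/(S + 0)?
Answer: 9/496 ≈ 0.018145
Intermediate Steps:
E(Q, S) = (6 + Q)/S
p = -1/248 (p = 1/(-102 - 146) = 1/(-248) = -1/248 ≈ -0.0040323)
c(s) = -2 - s/2 (c(s) = 1 - (6 + s)/2 = 1 - (3 + s/2) = 1 + (-3 - s/2) = -2 - s/2)
v(R) = -9/2 (v(R) = -2 - (2 - 1*(-3))/2 = -2 - (2 + 3)/2 = -2 - ½*5 = -2 - 5/2 = -9/2)
v(-27)*p = -9/2*(-1/248) = 9/496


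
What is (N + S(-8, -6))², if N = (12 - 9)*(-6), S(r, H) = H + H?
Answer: 900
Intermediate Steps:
S(r, H) = 2*H
N = -18 (N = 3*(-6) = -18)
(N + S(-8, -6))² = (-18 + 2*(-6))² = (-18 - 12)² = (-30)² = 900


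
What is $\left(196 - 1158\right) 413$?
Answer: $-397306$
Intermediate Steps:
$\left(196 - 1158\right) 413 = \left(-962\right) 413 = -397306$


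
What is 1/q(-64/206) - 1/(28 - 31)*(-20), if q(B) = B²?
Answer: 11347/3072 ≈ 3.6937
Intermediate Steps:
1/q(-64/206) - 1/(28 - 31)*(-20) = 1/((-64/206)²) - 1/(28 - 31)*(-20) = 1/((-64*1/206)²) - 1/(-3)*(-20) = 1/((-32/103)²) - (-⅓*1)*(-20) = 1/(1024/10609) - (-1)*(-20)/3 = 10609/1024 - 1*20/3 = 10609/1024 - 20/3 = 11347/3072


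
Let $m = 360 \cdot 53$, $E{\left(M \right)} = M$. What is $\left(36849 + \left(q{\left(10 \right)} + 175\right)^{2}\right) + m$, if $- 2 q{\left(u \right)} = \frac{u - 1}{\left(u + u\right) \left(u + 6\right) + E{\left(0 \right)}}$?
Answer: $\frac{35450502481}{409600} \approx 86549.0$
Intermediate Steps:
$q{\left(u \right)} = - \frac{-1 + u}{4 u \left(6 + u\right)}$ ($q{\left(u \right)} = - \frac{\left(u - 1\right) \frac{1}{\left(u + u\right) \left(u + 6\right) + 0}}{2} = - \frac{\left(-1 + u\right) \frac{1}{2 u \left(6 + u\right) + 0}}{2} = - \frac{\left(-1 + u\right) \frac{1}{2 u \left(6 + u\right)}}{2} = - \frac{\frac{1}{2} \frac{1}{u} \frac{1}{6 + u} \left(-1 + u\right)}{2} = - \frac{-1 + u}{4 u \left(6 + u\right)}$)
$m = 19080$
$\left(36849 + \left(q{\left(10 \right)} + 175\right)^{2}\right) + m = \left(36849 + \left(\frac{1 - 10}{4 \cdot 10 \left(6 + 10\right)} + 175\right)^{2}\right) + 19080 = \left(36849 + \left(\frac{1}{4} \cdot \frac{1}{10} \cdot \frac{1}{16} \left(1 - 10\right) + 175\right)^{2}\right) + 19080 = \left(36849 + \left(\frac{1}{4} \cdot \frac{1}{10} \cdot \frac{1}{16} \left(-9\right) + 175\right)^{2}\right) + 19080 = \left(36849 + \left(- \frac{9}{640} + 175\right)^{2}\right) + 19080 = \left(36849 + \left(\frac{111991}{640}\right)^{2}\right) + 19080 = \left(36849 + \frac{12541984081}{409600}\right) + 19080 = \frac{27635334481}{409600} + 19080 = \frac{35450502481}{409600}$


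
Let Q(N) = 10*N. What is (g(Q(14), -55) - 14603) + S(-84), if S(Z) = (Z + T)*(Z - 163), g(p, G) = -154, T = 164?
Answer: -34517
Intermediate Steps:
S(Z) = (-163 + Z)*(164 + Z) (S(Z) = (Z + 164)*(Z - 163) = (164 + Z)*(-163 + Z) = (-163 + Z)*(164 + Z))
(g(Q(14), -55) - 14603) + S(-84) = (-154 - 14603) + (-26732 - 84 + (-84)**2) = -14757 + (-26732 - 84 + 7056) = -14757 - 19760 = -34517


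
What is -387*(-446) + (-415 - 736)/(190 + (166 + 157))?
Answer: 88543675/513 ≈ 1.7260e+5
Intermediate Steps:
-387*(-446) + (-415 - 736)/(190 + (166 + 157)) = 172602 - 1151/(190 + 323) = 172602 - 1151/513 = 88543675/513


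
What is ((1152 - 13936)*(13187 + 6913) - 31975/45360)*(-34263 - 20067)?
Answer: 21108351464370725/1512 ≈ 1.3961e+13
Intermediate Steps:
((1152 - 13936)*(13187 + 6913) - 31975/45360)*(-34263 - 20067) = (-12784*20100 - 31975*1/45360)*(-54330) = (-256958400 - 6395/9072)*(-54330) = -2331126611195/9072*(-54330) = 21108351464370725/1512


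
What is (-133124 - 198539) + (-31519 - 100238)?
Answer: -463420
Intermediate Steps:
(-133124 - 198539) + (-31519 - 100238) = -331663 - 131757 = -463420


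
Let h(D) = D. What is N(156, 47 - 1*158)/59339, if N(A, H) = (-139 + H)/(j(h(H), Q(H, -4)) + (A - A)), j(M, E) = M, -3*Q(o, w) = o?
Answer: 250/6586629 ≈ 3.7956e-5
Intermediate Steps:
Q(o, w) = -o/3
N(A, H) = (-139 + H)/H (N(A, H) = (-139 + H)/(H + (A - A)) = (-139 + H)/(H + 0) = (-139 + H)/H)
N(156, 47 - 1*158)/59339 = ((-139 + (47 - 1*158))/(47 - 1*158))/59339 = ((-139 + (47 - 158))/(47 - 158))*(1/59339) = ((-139 - 111)/(-111))*(1/59339) = -1/111*(-250)*(1/59339) = (250/111)*(1/59339) = 250/6586629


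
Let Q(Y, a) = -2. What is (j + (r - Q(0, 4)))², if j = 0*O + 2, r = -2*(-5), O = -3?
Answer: 196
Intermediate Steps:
r = 10
j = 2 (j = 0*(-3) + 2 = 0 + 2 = 2)
(j + (r - Q(0, 4)))² = (2 + (10 - 1*(-2)))² = (2 + (10 + 2))² = (2 + 12)² = 14² = 196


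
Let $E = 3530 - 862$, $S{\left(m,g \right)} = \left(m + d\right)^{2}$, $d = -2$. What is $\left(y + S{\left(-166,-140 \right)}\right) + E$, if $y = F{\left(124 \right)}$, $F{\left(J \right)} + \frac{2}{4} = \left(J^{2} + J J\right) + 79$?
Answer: $\frac{123445}{2} \approx 61723.0$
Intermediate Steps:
$S{\left(m,g \right)} = \left(-2 + m\right)^{2}$ ($S{\left(m,g \right)} = \left(m - 2\right)^{2} = \left(-2 + m\right)^{2}$)
$F{\left(J \right)} = \frac{157}{2} + 2 J^{2}$ ($F{\left(J \right)} = - \frac{1}{2} + \left(\left(J^{2} + J J\right) + 79\right) = - \frac{1}{2} + \left(\left(J^{2} + J^{2}\right) + 79\right) = - \frac{1}{2} + \left(2 J^{2} + 79\right) = - \frac{1}{2} + \left(79 + 2 J^{2}\right) = \frac{157}{2} + 2 J^{2}$)
$y = \frac{61661}{2}$ ($y = \frac{157}{2} + 2 \cdot 124^{2} = \frac{157}{2} + 2 \cdot 15376 = \frac{157}{2} + 30752 = \frac{61661}{2} \approx 30831.0$)
$E = 2668$
$\left(y + S{\left(-166,-140 \right)}\right) + E = \left(\frac{61661}{2} + \left(-2 - 166\right)^{2}\right) + 2668 = \left(\frac{61661}{2} + \left(-168\right)^{2}\right) + 2668 = \left(\frac{61661}{2} + 28224\right) + 2668 = \frac{118109}{2} + 2668 = \frac{123445}{2}$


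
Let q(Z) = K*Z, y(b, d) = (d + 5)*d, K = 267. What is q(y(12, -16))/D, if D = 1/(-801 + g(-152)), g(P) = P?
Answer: -44783376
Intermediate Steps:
y(b, d) = d*(5 + d) (y(b, d) = (5 + d)*d = d*(5 + d))
D = -1/953 (D = 1/(-801 - 152) = 1/(-953) = -1/953 ≈ -0.0010493)
q(Z) = 267*Z
q(y(12, -16))/D = (267*(-16*(5 - 16)))/(-1/953) = (267*(-16*(-11)))*(-953) = (267*176)*(-953) = 46992*(-953) = -44783376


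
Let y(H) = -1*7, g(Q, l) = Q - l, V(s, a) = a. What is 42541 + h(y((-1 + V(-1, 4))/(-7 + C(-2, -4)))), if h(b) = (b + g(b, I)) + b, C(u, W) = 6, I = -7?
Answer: 42527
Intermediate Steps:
y(H) = -7
h(b) = 7 + 3*b (h(b) = (b + (b - 1*(-7))) + b = (b + (b + 7)) + b = (b + (7 + b)) + b = (7 + 2*b) + b = 7 + 3*b)
42541 + h(y((-1 + V(-1, 4))/(-7 + C(-2, -4)))) = 42541 + (7 + 3*(-7)) = 42541 + (7 - 21) = 42541 - 14 = 42527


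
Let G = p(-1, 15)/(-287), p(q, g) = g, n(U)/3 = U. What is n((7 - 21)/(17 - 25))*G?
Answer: -45/164 ≈ -0.27439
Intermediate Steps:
n(U) = 3*U
G = -15/287 (G = 15/(-287) = 15*(-1/287) = -15/287 ≈ -0.052265)
n((7 - 21)/(17 - 25))*G = (3*((7 - 21)/(17 - 25)))*(-15/287) = (3*(-14/(-8)))*(-15/287) = (3*(-14*(-1/8)))*(-15/287) = (3*(7/4))*(-15/287) = (21/4)*(-15/287) = -45/164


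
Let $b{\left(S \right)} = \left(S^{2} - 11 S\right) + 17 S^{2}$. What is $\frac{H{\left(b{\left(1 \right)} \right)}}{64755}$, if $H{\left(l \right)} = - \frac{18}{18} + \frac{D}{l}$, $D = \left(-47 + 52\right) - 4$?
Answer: $- \frac{2}{151095} \approx -1.3237 \cdot 10^{-5}$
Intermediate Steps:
$D = 1$ ($D = 5 - 4 = 1$)
$b{\left(S \right)} = - 11 S + 18 S^{2}$
$H{\left(l \right)} = -1 + \frac{1}{l}$ ($H{\left(l \right)} = - \frac{18}{18} + 1 \frac{1}{l} = \left(-18\right) \frac{1}{18} + \frac{1}{l} = -1 + \frac{1}{l}$)
$\frac{H{\left(b{\left(1 \right)} \right)}}{64755} = \frac{\frac{1}{1 \left(-11 + 18 \cdot 1\right)} \left(1 - 1 \left(-11 + 18 \cdot 1\right)\right)}{64755} = \frac{1 - 1 \left(-11 + 18\right)}{1 \left(-11 + 18\right)} \frac{1}{64755} = \frac{1 - 1 \cdot 7}{1 \cdot 7} \cdot \frac{1}{64755} = \frac{1 - 7}{7} \cdot \frac{1}{64755} = \frac{1}{7} \left(-6\right) \frac{1}{64755} = \left(- \frac{6}{7}\right) \frac{1}{64755} = - \frac{2}{151095}$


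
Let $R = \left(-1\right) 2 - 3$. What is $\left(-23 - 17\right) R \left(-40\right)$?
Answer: $-8000$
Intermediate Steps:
$R = -5$ ($R = -2 - 3 = -5$)
$\left(-23 - 17\right) R \left(-40\right) = \left(-23 - 17\right) \left(-5\right) \left(-40\right) = \left(-40\right) \left(-5\right) \left(-40\right) = 200 \left(-40\right) = -8000$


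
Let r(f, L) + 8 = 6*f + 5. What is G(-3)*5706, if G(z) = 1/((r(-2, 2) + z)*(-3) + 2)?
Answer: 2853/28 ≈ 101.89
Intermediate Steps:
r(f, L) = -3 + 6*f (r(f, L) = -8 + (6*f + 5) = -8 + (5 + 6*f) = -3 + 6*f)
G(z) = 1/(47 - 3*z) (G(z) = 1/(((-3 + 6*(-2)) + z)*(-3) + 2) = 1/(((-3 - 12) + z)*(-3) + 2) = 1/((-15 + z)*(-3) + 2) = 1/((45 - 3*z) + 2) = 1/(47 - 3*z))
G(-3)*5706 = -1/(-47 + 3*(-3))*5706 = -1/(-47 - 9)*5706 = -1/(-56)*5706 = -1*(-1/56)*5706 = (1/56)*5706 = 2853/28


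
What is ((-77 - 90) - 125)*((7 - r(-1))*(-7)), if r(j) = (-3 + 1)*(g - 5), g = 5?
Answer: 14308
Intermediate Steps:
r(j) = 0 (r(j) = (-3 + 1)*(5 - 5) = -2*0 = 0)
((-77 - 90) - 125)*((7 - r(-1))*(-7)) = ((-77 - 90) - 125)*((7 - 1*0)*(-7)) = (-167 - 125)*((7 + 0)*(-7)) = -2044*(-7) = -292*(-49) = 14308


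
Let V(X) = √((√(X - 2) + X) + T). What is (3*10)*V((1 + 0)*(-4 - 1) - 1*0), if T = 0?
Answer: 30*√(-5 + I*√7) ≈ 17.193 + 69.25*I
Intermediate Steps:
V(X) = √(X + √(-2 + X)) (V(X) = √((√(X - 2) + X) + 0) = √((√(-2 + X) + X) + 0) = √((X + √(-2 + X)) + 0) = √(X + √(-2 + X)))
(3*10)*V((1 + 0)*(-4 - 1) - 1*0) = (3*10)*√(((1 + 0)*(-4 - 1) - 1*0) + √(-2 + ((1 + 0)*(-4 - 1) - 1*0))) = 30*√((1*(-5) + 0) + √(-2 + (1*(-5) + 0))) = 30*√((-5 + 0) + √(-2 + (-5 + 0))) = 30*√(-5 + √(-2 - 5)) = 30*√(-5 + √(-7)) = 30*√(-5 + I*√7)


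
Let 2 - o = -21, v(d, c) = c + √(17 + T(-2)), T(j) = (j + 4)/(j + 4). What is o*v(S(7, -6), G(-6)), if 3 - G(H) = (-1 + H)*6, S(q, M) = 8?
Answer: 1035 + 69*√2 ≈ 1132.6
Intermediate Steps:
T(j) = 1 (T(j) = (4 + j)/(4 + j) = 1)
G(H) = 9 - 6*H (G(H) = 3 - (-1 + H)*6 = 3 - (-6 + 6*H) = 3 + (6 - 6*H) = 9 - 6*H)
v(d, c) = c + 3*√2 (v(d, c) = c + √(17 + 1) = c + √18 = c + 3*√2)
o = 23 (o = 2 - 1*(-21) = 2 + 21 = 23)
o*v(S(7, -6), G(-6)) = 23*((9 - 6*(-6)) + 3*√2) = 23*((9 + 36) + 3*√2) = 23*(45 + 3*√2) = 1035 + 69*√2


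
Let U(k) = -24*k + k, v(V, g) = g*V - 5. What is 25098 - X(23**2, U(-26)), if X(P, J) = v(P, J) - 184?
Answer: -291055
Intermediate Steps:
v(V, g) = -5 + V*g (v(V, g) = V*g - 5 = -5 + V*g)
U(k) = -23*k
X(P, J) = -189 + J*P (X(P, J) = (-5 + P*J) - 184 = (-5 + J*P) - 184 = -189 + J*P)
25098 - X(23**2, U(-26)) = 25098 - (-189 - 23*(-26)*23**2) = 25098 - (-189 + 598*529) = 25098 - (-189 + 316342) = 25098 - 1*316153 = 25098 - 316153 = -291055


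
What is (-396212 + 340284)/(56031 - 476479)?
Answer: 6991/52556 ≈ 0.13302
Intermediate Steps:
(-396212 + 340284)/(56031 - 476479) = -55928/(-420448) = -55928*(-1/420448) = 6991/52556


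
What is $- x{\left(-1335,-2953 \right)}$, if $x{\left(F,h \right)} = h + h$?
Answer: $5906$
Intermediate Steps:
$x{\left(F,h \right)} = 2 h$
$- x{\left(-1335,-2953 \right)} = - 2 \left(-2953\right) = \left(-1\right) \left(-5906\right) = 5906$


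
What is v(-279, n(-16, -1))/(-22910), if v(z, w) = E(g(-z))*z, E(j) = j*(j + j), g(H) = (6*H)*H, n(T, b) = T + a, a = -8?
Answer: 60858818546364/11455 ≈ 5.3129e+9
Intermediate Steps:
n(T, b) = -8 + T (n(T, b) = T - 8 = -8 + T)
g(H) = 6*H**2
E(j) = 2*j**2 (E(j) = j*(2*j) = 2*j**2)
v(z, w) = 72*z**5 (v(z, w) = (2*(6*(-z)**2)**2)*z = (2*(6*z**2)**2)*z = (2*(36*z**4))*z = (72*z**4)*z = 72*z**5)
v(-279, n(-16, -1))/(-22910) = (72*(-279)**5)/(-22910) = (72*(-1690522737399))*(-1/22910) = -121717637092728*(-1/22910) = 60858818546364/11455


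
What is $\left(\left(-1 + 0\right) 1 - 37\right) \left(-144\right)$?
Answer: $5472$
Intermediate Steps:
$\left(\left(-1 + 0\right) 1 - 37\right) \left(-144\right) = \left(\left(-1\right) 1 - 37\right) \left(-144\right) = \left(-1 - 37\right) \left(-144\right) = \left(-38\right) \left(-144\right) = 5472$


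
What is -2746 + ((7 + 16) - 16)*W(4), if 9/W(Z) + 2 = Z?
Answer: -5429/2 ≈ -2714.5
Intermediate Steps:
W(Z) = 9/(-2 + Z)
-2746 + ((7 + 16) - 16)*W(4) = -2746 + ((7 + 16) - 16)*(9/(-2 + 4)) = -2746 + (23 - 16)*(9/2) = -2746 + 7*(9*(½)) = -2746 + 7*(9/2) = -2746 + 63/2 = -5429/2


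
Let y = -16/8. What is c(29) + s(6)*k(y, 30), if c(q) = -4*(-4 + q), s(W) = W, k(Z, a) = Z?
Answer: -112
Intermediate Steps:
y = -2 (y = -16*⅛ = -2)
c(q) = 16 - 4*q
c(29) + s(6)*k(y, 30) = (16 - 4*29) + 6*(-2) = (16 - 116) - 12 = -100 - 12 = -112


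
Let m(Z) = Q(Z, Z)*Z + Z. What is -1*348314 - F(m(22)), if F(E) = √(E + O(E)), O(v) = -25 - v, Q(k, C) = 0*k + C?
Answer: -348314 - 5*I ≈ -3.4831e+5 - 5.0*I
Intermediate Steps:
Q(k, C) = C (Q(k, C) = 0 + C = C)
m(Z) = Z + Z² (m(Z) = Z*Z + Z = Z² + Z = Z + Z²)
F(E) = 5*I (F(E) = √(E + (-25 - E)) = √(-25) = 5*I)
-1*348314 - F(m(22)) = -1*348314 - 5*I = -348314 - 5*I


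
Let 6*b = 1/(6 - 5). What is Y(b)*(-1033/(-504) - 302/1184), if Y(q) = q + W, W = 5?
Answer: 2074799/223776 ≈ 9.2718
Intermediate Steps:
b = ⅙ (b = 1/(6*(6 - 5)) = (⅙)/1 = (⅙)*1 = ⅙ ≈ 0.16667)
Y(q) = 5 + q (Y(q) = q + 5 = 5 + q)
Y(b)*(-1033/(-504) - 302/1184) = (5 + ⅙)*(-1033/(-504) - 302/1184) = 31*(-1033*(-1/504) - 302*1/1184)/6 = 31*(1033/504 - 151/592)/6 = (31/6)*(66929/37296) = 2074799/223776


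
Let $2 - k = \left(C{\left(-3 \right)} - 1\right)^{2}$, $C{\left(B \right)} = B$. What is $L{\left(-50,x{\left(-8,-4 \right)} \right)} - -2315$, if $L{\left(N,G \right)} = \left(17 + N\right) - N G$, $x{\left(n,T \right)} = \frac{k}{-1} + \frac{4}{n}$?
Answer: $2957$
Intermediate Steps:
$k = -14$ ($k = 2 - \left(-3 - 1\right)^{2} = 2 - \left(-4\right)^{2} = 2 - 16 = -14$)
$x{\left(n,T \right)} = 14 + \frac{4}{n}$ ($x{\left(n,T \right)} = - \frac{14}{-1} + \frac{4}{n} = \left(-14\right) \left(-1\right) + \frac{4}{n} = 14 + \frac{4}{n}$)
$L{\left(N,G \right)} = 17 + N - G N$ ($L{\left(N,G \right)} = \left(17 + N\right) - G N = 17 + N - G N$)
$L{\left(-50,x{\left(-8,-4 \right)} \right)} - -2315 = \left(17 - 50 - \left(14 + \frac{4}{-8}\right) \left(-50\right)\right) - -2315 = \left(17 - 50 - \left(14 + 4 \left(- \frac{1}{8}\right)\right) \left(-50\right)\right) + 2315 = \left(17 - 50 - \left(14 - \frac{1}{2}\right) \left(-50\right)\right) + 2315 = \left(17 - 50 - \frac{27}{2} \left(-50\right)\right) + 2315 = \left(17 - 50 + 675\right) + 2315 = 642 + 2315 = 2957$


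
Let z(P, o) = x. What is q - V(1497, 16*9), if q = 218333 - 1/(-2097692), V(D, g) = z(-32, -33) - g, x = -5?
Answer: 458307943545/2097692 ≈ 2.1848e+5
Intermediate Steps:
z(P, o) = -5
V(D, g) = -5 - g
q = 457995387437/2097692 (q = 218333 - 1*(-1/2097692) = 218333 + 1/2097692 = 457995387437/2097692 ≈ 2.1833e+5)
q - V(1497, 16*9) = 457995387437/2097692 - (-5 - 16*9) = 457995387437/2097692 - (-5 - 1*144) = 457995387437/2097692 - (-5 - 144) = 457995387437/2097692 - 1*(-149) = 457995387437/2097692 + 149 = 458307943545/2097692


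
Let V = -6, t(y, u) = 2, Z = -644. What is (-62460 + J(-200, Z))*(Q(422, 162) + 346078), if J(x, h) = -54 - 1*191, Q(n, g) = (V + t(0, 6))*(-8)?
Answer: -21702827550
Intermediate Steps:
Q(n, g) = 32 (Q(n, g) = (-6 + 2)*(-8) = -4*(-8) = 32)
J(x, h) = -245 (J(x, h) = -54 - 191 = -245)
(-62460 + J(-200, Z))*(Q(422, 162) + 346078) = (-62460 - 245)*(32 + 346078) = -62705*346110 = -21702827550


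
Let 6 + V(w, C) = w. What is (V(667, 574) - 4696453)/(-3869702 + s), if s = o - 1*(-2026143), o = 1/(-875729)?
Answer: 514030154046/201807259939 ≈ 2.5471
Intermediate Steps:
o = -1/875729 ≈ -1.1419e-6
V(w, C) = -6 + w
s = 1774352183246/875729 (s = -1/875729 - 1*(-2026143) = -1/875729 + 2026143 = 1774352183246/875729 ≈ 2.0261e+6)
(V(667, 574) - 4696453)/(-3869702 + s) = ((-6 + 667) - 4696453)/(-3869702 + 1774352183246/875729) = (661 - 4696453)/(-1614458079512/875729) = -4695792*(-875729/1614458079512) = 514030154046/201807259939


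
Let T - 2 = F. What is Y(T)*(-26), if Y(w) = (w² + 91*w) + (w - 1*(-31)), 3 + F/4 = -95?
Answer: -3022526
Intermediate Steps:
F = -392 (F = -12 + 4*(-95) = -12 - 380 = -392)
T = -390 (T = 2 - 392 = -390)
Y(w) = 31 + w² + 92*w (Y(w) = (w² + 91*w) + (w + 31) = (w² + 91*w) + (31 + w) = 31 + w² + 92*w)
Y(T)*(-26) = (31 + (-390)² + 92*(-390))*(-26) = (31 + 152100 - 35880)*(-26) = 116251*(-26) = -3022526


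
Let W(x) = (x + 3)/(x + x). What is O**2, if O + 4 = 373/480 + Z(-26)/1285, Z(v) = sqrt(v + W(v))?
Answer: 2054894734117/197829964800 - 119*I*sqrt(17277)/616800 ≈ 10.387 - 0.025359*I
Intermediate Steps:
W(x) = (3 + x)/(2*x) (W(x) = (3 + x)/((2*x)) = (3 + x)*(1/(2*x)) = (3 + x)/(2*x))
Z(v) = sqrt(v + (3 + v)/(2*v))
O = -1547/480 + I*sqrt(17277)/33410 (O = -4 + (373/480 + (sqrt(2 + 4*(-26) + 6/(-26))/2)/1285) = -4 + (373*(1/480) + (sqrt(2 - 104 + 6*(-1/26))/2)*(1/1285)) = -4 + (373/480 + (sqrt(2 - 104 - 3/13)/2)*(1/1285)) = -4 + (373/480 + (sqrt(-1329/13)/2)*(1/1285)) = -4 + (373/480 + ((I*sqrt(17277)/13)/2)*(1/1285)) = -4 + (373/480 + (I*sqrt(17277)/26)*(1/1285)) = -4 + (373/480 + I*sqrt(17277)/33410) = -1547/480 + I*sqrt(17277)/33410 ≈ -3.2229 + 0.0039342*I)
O**2 = (-1547/480 + I*sqrt(17277)/33410)**2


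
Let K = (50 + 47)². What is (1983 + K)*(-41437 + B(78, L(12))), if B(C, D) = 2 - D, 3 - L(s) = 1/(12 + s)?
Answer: -1416183664/3 ≈ -4.7206e+8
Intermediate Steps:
L(s) = 3 - 1/(12 + s)
K = 9409 (K = 97² = 9409)
(1983 + K)*(-41437 + B(78, L(12))) = (1983 + 9409)*(-41437 + (2 - (35 + 3*12)/(12 + 12))) = 11392*(-41437 + (2 - (35 + 36)/24)) = 11392*(-41437 + (2 - 71/24)) = 11392*(-41437 - 23/24) = 11392*(-994511/24) = -1416183664/3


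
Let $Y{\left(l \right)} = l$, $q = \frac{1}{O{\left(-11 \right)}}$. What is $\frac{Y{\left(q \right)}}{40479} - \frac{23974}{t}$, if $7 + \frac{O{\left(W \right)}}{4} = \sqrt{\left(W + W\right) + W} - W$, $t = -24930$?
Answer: $\frac{7925293114}{8241322005} - \frac{i \sqrt{33}}{7933884} \approx 0.96165 - 7.2405 \cdot 10^{-7} i$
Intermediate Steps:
$O{\left(W \right)} = -28 - 4 W + 4 \sqrt{3} \sqrt{W}$ ($O{\left(W \right)} = -28 + 4 \left(\sqrt{\left(W + W\right) + W} - W\right) = -28 + 4 \left(\sqrt{2 W + W} - W\right) = -28 + 4 \left(\sqrt{3 W} - W\right) = -28 + 4 \left(\sqrt{3} \sqrt{W} - W\right) = -28 + 4 \left(- W + \sqrt{3} \sqrt{W}\right) = -28 + \left(- 4 W + 4 \sqrt{3} \sqrt{W}\right) = -28 - 4 W + 4 \sqrt{3} \sqrt{W}$)
$q = \frac{1}{16 + 4 i \sqrt{33}}$ ($q = \frac{1}{-28 - -44 + 4 \sqrt{3} \sqrt{-11}} = \frac{1}{-28 + 44 + 4 \sqrt{3} i \sqrt{11}} = \frac{1}{-28 + 44 + 4 i \sqrt{33}} = \frac{1}{16 + 4 i \sqrt{33}} \approx 0.020408 - 0.029309 i$)
$\frac{Y{\left(q \right)}}{40479} - \frac{23974}{t} = \frac{\frac{1}{49} - \frac{i \sqrt{33}}{196}}{40479} - \frac{23974}{-24930} = \left(\frac{1}{49} - \frac{i \sqrt{33}}{196}\right) \frac{1}{40479} - - \frac{11987}{12465} = \left(\frac{1}{1983471} - \frac{i \sqrt{33}}{7933884}\right) + \frac{11987}{12465} = \frac{7925293114}{8241322005} - \frac{i \sqrt{33}}{7933884}$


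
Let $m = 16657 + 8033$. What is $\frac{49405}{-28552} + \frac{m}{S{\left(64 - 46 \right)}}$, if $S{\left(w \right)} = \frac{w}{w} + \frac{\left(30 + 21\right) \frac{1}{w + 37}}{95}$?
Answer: $\frac{920774309305}{37660088} \approx 24450.0$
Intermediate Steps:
$m = 24690$
$S{\left(w \right)} = 1 + \frac{51}{95 \left(37 + w\right)}$ ($S{\left(w \right)} = 1 + \frac{51}{37 + w} \frac{1}{95} = 1 + \frac{51}{95 \left(37 + w\right)}$)
$\frac{49405}{-28552} + \frac{m}{S{\left(64 - 46 \right)}} = \frac{49405}{-28552} + \frac{24690}{\frac{1}{37 + \left(64 - 46\right)} \left(\frac{3566}{95} + \left(64 - 46\right)\right)} = 49405 \left(- \frac{1}{28552}\right) + \frac{24690}{\frac{1}{37 + \left(64 - 46\right)} \left(\frac{3566}{95} + \left(64 - 46\right)\right)} = - \frac{49405}{28552} + \frac{24690}{\frac{1}{37 + 18} \left(\frac{3566}{95} + 18\right)} = - \frac{49405}{28552} + \frac{24690}{\frac{1}{55} \cdot \frac{5276}{95}} = - \frac{49405}{28552} + \frac{24690}{\frac{5276}{5225}} = - \frac{49405}{28552} + 24690 \cdot \frac{5225}{5276} = - \frac{49405}{28552} + \frac{64502625}{2638} = \frac{920774309305}{37660088}$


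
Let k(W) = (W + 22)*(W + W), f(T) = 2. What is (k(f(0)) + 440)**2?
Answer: 287296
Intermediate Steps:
k(W) = 2*W*(22 + W) (k(W) = (22 + W)*(2*W) = 2*W*(22 + W))
(k(f(0)) + 440)**2 = (2*2*(22 + 2) + 440)**2 = (2*2*24 + 440)**2 = (96 + 440)**2 = 536**2 = 287296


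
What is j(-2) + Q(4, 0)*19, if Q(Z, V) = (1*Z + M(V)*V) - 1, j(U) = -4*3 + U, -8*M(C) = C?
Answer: 43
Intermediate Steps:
M(C) = -C/8
j(U) = -12 + U
Q(Z, V) = -1 + Z - V**2/8 (Q(Z, V) = (1*Z + (-V/8)*V) - 1 = (Z - V**2/8) - 1 = -1 + Z - V**2/8)
j(-2) + Q(4, 0)*19 = (-12 - 2) + (-1 + 4 - 1/8*0**2)*19 = -14 + (-1 + 4 - 1/8*0)*19 = -14 + (-1 + 4 + 0)*19 = -14 + 3*19 = -14 + 57 = 43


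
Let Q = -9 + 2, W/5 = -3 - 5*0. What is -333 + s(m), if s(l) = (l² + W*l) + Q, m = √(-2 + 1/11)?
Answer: -3761/11 - 15*I*√231/11 ≈ -341.91 - 20.725*I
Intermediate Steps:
m = I*√231/11 (m = √(-2 + 1/11) = √(-21/11) = I*√231/11 ≈ 1.3817*I)
W = -15 (W = 5*(-3 - 5*0) = 5*(-3 + 0) = 5*(-3) = -15)
Q = -7
s(l) = -7 + l² - 15*l (s(l) = (l² - 15*l) - 7 = -7 + l² - 15*l)
-333 + s(m) = -333 + (-7 + (I*√231/11)² - 15*I*√231/11) = -333 + (-7 - 21/11 - 15*I*√231/11) = -333 + (-98/11 - 15*I*√231/11) = -3761/11 - 15*I*√231/11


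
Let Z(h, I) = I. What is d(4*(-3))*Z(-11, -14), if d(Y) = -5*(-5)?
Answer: -350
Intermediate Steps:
d(Y) = 25
d(4*(-3))*Z(-11, -14) = 25*(-14) = -350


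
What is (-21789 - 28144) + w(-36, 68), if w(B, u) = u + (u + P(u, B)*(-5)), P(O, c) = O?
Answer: -50137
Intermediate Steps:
w(B, u) = -3*u (w(B, u) = u + (u + u*(-5)) = u + (u - 5*u) = u - 4*u = -3*u)
(-21789 - 28144) + w(-36, 68) = (-21789 - 28144) - 3*68 = -49933 - 204 = -50137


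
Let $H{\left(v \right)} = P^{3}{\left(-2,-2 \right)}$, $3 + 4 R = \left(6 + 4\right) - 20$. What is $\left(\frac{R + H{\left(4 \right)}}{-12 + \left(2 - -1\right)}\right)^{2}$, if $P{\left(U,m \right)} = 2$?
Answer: $\frac{361}{1296} \approx 0.27855$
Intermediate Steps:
$R = - \frac{13}{4}$ ($R = - \frac{3}{4} + \frac{\left(6 + 4\right) - 20}{4} = - \frac{3}{4} + \frac{10 - 20}{4} = - \frac{3}{4} + \frac{1}{4} \left(-10\right) = - \frac{3}{4} - \frac{5}{2} = - \frac{13}{4} \approx -3.25$)
$H{\left(v \right)} = 8$ ($H{\left(v \right)} = 2^{3} = 8$)
$\left(\frac{R + H{\left(4 \right)}}{-12 + \left(2 - -1\right)}\right)^{2} = \left(\frac{- \frac{13}{4} + 8}{-12 + \left(2 - -1\right)}\right)^{2} = \left(\frac{19}{4 \left(-12 + \left(2 + 1\right)\right)}\right)^{2} = \left(\frac{19}{4 \left(-12 + 3\right)}\right)^{2} = \left(\frac{19}{4 \left(-9\right)}\right)^{2} = \left(\frac{19}{4} \left(- \frac{1}{9}\right)\right)^{2} = \left(- \frac{19}{36}\right)^{2} = \frac{361}{1296}$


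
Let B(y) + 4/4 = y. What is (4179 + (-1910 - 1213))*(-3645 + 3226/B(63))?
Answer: -117619392/31 ≈ -3.7942e+6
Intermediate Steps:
B(y) = -1 + y
(4179 + (-1910 - 1213))*(-3645 + 3226/B(63)) = (4179 + (-1910 - 1213))*(-3645 + 3226/(-1 + 63)) = (4179 - 3123)*(-3645 + 3226/62) = 1056*(-3645 + 3226*(1/62)) = 1056*(-3645 + 1613/31) = 1056*(-111382/31) = -117619392/31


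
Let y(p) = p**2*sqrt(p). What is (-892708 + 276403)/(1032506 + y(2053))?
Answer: 212112870110/12156562778121819 - 865869286915*sqrt(2053)/12156562778121819 ≈ -0.0032098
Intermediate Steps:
y(p) = p**(5/2)
(-892708 + 276403)/(1032506 + y(2053)) = (-892708 + 276403)/(1032506 + 2053**(5/2)) = -616305/(1032506 + 4214809*sqrt(2053))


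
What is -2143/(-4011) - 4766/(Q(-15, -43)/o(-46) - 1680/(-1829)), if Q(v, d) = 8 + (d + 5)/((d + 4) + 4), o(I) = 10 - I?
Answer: -11420170949249/2590051107 ≈ -4409.2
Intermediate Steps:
Q(v, d) = 8 + (5 + d)/(8 + d) (Q(v, d) = 8 + (5 + d)/((4 + d) + 4) = 8 + (5 + d)/(8 + d))
-2143/(-4011) - 4766/(Q(-15, -43)/o(-46) - 1680/(-1829)) = -2143/(-4011) - 4766/((3*(23 + 3*(-43))/(8 - 43))/(10 - 1*(-46)) - 1680/(-1829)) = -2143*(-1/4011) - 4766/((3*(23 - 129)/(-35))/(10 + 46) - 1680*(-1/1829)) = 2143/4011 - 4766/((3*(-1/35)*(-106))/56 + 1680/1829) = 2143/4011 - 4766/((318/35)*(1/56) + 1680/1829) = 2143/4011 - 4766/(159/980 + 1680/1829) = 2143/4011 - 4766/1937211/1792420 = 2143/4011 - 4766*1792420/1937211 = 2143/4011 - 8542673720/1937211 = -11420170949249/2590051107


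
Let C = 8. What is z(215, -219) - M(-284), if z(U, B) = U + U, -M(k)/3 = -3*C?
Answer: 358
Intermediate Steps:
M(k) = 72 (M(k) = -(-9)*8 = -3*(-24) = 72)
z(U, B) = 2*U
z(215, -219) - M(-284) = 2*215 - 1*72 = 430 - 72 = 358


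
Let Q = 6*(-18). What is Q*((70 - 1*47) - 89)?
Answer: 7128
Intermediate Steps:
Q = -108
Q*((70 - 1*47) - 89) = -108*((70 - 1*47) - 89) = -108*((70 - 47) - 89) = -108*(23 - 89) = -108*(-66) = 7128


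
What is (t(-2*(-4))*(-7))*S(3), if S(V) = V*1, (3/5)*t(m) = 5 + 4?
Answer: -315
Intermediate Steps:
t(m) = 15 (t(m) = 5*(5 + 4)/3 = (5/3)*9 = 15)
S(V) = V
(t(-2*(-4))*(-7))*S(3) = (15*(-7))*3 = -105*3 = -315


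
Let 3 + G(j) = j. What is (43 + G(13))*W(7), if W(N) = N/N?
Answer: 53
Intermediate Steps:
G(j) = -3 + j
W(N) = 1
(43 + G(13))*W(7) = (43 + (-3 + 13))*1 = (43 + 10)*1 = 53*1 = 53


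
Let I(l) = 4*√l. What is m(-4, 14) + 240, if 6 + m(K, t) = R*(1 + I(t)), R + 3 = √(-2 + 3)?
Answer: 232 - 8*√14 ≈ 202.07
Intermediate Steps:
R = -2 (R = -3 + √(-2 + 3) = -3 + √1 = -3 + 1 = -2)
m(K, t) = -8 - 8*√t (m(K, t) = -6 - 2*(1 + 4*√t) = -6 + (-2 - 8*√t) = -8 - 8*√t)
m(-4, 14) + 240 = (-8 - 8*√14) + 240 = 232 - 8*√14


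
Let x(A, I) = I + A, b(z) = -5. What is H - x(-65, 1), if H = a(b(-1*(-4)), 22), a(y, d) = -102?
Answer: -38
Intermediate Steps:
x(A, I) = A + I
H = -102
H - x(-65, 1) = -102 - (-65 + 1) = -102 - 1*(-64) = -102 + 64 = -38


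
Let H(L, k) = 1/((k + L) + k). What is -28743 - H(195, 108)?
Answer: -11813374/411 ≈ -28743.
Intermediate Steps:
H(L, k) = 1/(L + 2*k) (H(L, k) = 1/((L + k) + k) = 1/(L + 2*k))
-28743 - H(195, 108) = -28743 - 1/(195 + 2*108) = -28743 - 1/(195 + 216) = -28743 - 1/411 = -11813374/411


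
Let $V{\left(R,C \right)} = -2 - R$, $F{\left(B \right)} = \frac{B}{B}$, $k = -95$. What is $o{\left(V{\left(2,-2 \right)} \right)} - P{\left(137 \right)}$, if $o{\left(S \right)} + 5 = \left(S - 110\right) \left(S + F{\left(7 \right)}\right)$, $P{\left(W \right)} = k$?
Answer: $432$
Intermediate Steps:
$P{\left(W \right)} = -95$
$F{\left(B \right)} = 1$
$o{\left(S \right)} = -5 + \left(1 + S\right) \left(-110 + S\right)$ ($o{\left(S \right)} = -5 + \left(S - 110\right) \left(S + 1\right) = -5 + \left(-110 + S\right) \left(1 + S\right) = -5 + \left(1 + S\right) \left(-110 + S\right)$)
$o{\left(V{\left(2,-2 \right)} \right)} - P{\left(137 \right)} = \left(-115 + \left(-2 - 2\right)^{2} - 109 \left(-2 - 2\right)\right) - -95 = \left(-115 + \left(-2 - 2\right)^{2} - 109 \left(-2 - 2\right)\right) + 95 = \left(-115 + \left(-4\right)^{2} - -436\right) + 95 = \left(-115 + 16 + 436\right) + 95 = 337 + 95 = 432$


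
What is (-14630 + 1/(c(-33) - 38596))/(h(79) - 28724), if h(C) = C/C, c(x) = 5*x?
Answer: 567073431/1113332203 ≈ 0.50935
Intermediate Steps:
h(C) = 1
(-14630 + 1/(c(-33) - 38596))/(h(79) - 28724) = (-14630 + 1/(5*(-33) - 38596))/(1 - 28724) = (-14630 + 1/(-165 - 38596))/(-28723) = (-14630 + 1/(-38761))*(-1/28723) = (-14630 - 1/38761)*(-1/28723) = -567073431/38761*(-1/28723) = 567073431/1113332203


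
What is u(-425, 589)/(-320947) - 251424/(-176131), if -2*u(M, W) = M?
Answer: 161312701381/113057432114 ≈ 1.4268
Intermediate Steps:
u(M, W) = -M/2
u(-425, 589)/(-320947) - 251424/(-176131) = -½*(-425)/(-320947) - 251424/(-176131) = (425/2)*(-1/320947) - 251424*(-1/176131) = -425/641894 + 251424/176131 = 161312701381/113057432114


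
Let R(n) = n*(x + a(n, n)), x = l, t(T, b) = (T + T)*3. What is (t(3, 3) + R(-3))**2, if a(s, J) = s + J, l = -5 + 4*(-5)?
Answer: 12321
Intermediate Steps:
t(T, b) = 6*T (t(T, b) = (2*T)*3 = 6*T)
l = -25 (l = -5 - 20 = -25)
a(s, J) = J + s
x = -25
R(n) = n*(-25 + 2*n) (R(n) = n*(-25 + (n + n)) = n*(-25 + 2*n))
(t(3, 3) + R(-3))**2 = (6*3 - 3*(-25 + 2*(-3)))**2 = (18 - 3*(-25 - 6))**2 = (18 - 3*(-31))**2 = (18 + 93)**2 = 111**2 = 12321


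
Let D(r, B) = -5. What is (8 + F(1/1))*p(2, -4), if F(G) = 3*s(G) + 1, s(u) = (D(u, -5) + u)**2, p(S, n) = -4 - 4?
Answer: -456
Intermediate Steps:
p(S, n) = -8
s(u) = (-5 + u)**2
F(G) = 1 + 3*(-5 + G)**2 (F(G) = 3*(-5 + G)**2 + 1 = 1 + 3*(-5 + G)**2)
(8 + F(1/1))*p(2, -4) = (8 + (1 + 3*(-5 + 1/1)**2))*(-8) = (8 + (1 + 3*(-5 + 1)**2))*(-8) = (8 + (1 + 3*(-4)**2))*(-8) = (8 + (1 + 3*16))*(-8) = (8 + (1 + 48))*(-8) = (8 + 49)*(-8) = 57*(-8) = -456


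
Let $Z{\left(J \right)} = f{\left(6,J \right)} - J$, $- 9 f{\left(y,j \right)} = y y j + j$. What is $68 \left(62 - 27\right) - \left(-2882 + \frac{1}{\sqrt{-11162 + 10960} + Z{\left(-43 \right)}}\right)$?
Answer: $\frac{10336784925}{1964423} + \frac{81 i \sqrt{202}}{3928846} \approx 5262.0 + 0.00029302 i$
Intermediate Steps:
$f{\left(y,j \right)} = - \frac{j}{9} - \frac{j y^{2}}{9}$ ($f{\left(y,j \right)} = - \frac{y y j + j}{9} = - \frac{y^{2} j + j}{9} = - \frac{j y^{2} + j}{9} = - \frac{j + j y^{2}}{9} = - \frac{j}{9} - \frac{j y^{2}}{9}$)
$Z{\left(J \right)} = - \frac{46 J}{9}$ ($Z{\left(J \right)} = - \frac{J \left(1 + 6^{2}\right)}{9} - J = - \frac{J \left(1 + 36\right)}{9} - J = \left(- \frac{1}{9}\right) J 37 - J = - \frac{37 J}{9} - J = - \frac{46 J}{9}$)
$68 \left(62 - 27\right) - \left(-2882 + \frac{1}{\sqrt{-11162 + 10960} + Z{\left(-43 \right)}}\right) = 68 \left(62 - 27\right) - \left(-2882 + \frac{1}{\sqrt{-11162 + 10960} - - \frac{1978}{9}}\right) = 68 \cdot 35 - \left(-2882 + \frac{1}{\sqrt{-202} + \frac{1978}{9}}\right) = 2380 - \left(-2882 + \frac{1}{i \sqrt{202} + \frac{1978}{9}}\right) = 2380 - \left(-2882 + \frac{1}{\frac{1978}{9} + i \sqrt{202}}\right) = 2380 + \left(2882 - \frac{1}{\frac{1978}{9} + i \sqrt{202}}\right) = 5262 - \frac{1}{\frac{1978}{9} + i \sqrt{202}}$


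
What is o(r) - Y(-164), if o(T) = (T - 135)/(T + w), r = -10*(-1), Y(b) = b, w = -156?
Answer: 24069/146 ≈ 164.86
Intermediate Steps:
r = 10
o(T) = (-135 + T)/(-156 + T) (o(T) = (T - 135)/(T - 156) = (-135 + T)/(-156 + T))
o(r) - Y(-164) = (-135 + 10)/(-156 + 10) - 1*(-164) = -125/(-146) + 164 = -1/146*(-125) + 164 = 125/146 + 164 = 24069/146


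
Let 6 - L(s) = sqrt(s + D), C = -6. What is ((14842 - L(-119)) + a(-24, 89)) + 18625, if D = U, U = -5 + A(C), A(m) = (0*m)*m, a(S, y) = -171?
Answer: 33290 + 2*I*sqrt(31) ≈ 33290.0 + 11.136*I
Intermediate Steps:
A(m) = 0 (A(m) = 0*m = 0)
U = -5 (U = -5 + 0 = -5)
D = -5
L(s) = 6 - sqrt(-5 + s) (L(s) = 6 - sqrt(s - 5) = 6 - sqrt(-5 + s))
((14842 - L(-119)) + a(-24, 89)) + 18625 = ((14842 - (6 - sqrt(-5 - 119))) - 171) + 18625 = ((14842 - (6 - sqrt(-124))) - 171) + 18625 = ((14842 - (6 - 2*I*sqrt(31))) - 171) + 18625 = ((14842 + (-6 + 2*I*sqrt(31))) - 171) + 18625 = ((14836 + 2*I*sqrt(31)) - 171) + 18625 = (14665 + 2*I*sqrt(31)) + 18625 = 33290 + 2*I*sqrt(31)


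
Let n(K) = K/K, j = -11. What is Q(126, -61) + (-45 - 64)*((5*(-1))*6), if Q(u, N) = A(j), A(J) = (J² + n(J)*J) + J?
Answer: 3369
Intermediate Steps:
n(K) = 1
A(J) = J² + 2*J (A(J) = (J² + 1*J) + J = (J² + J) + J = (J + J²) + J = J² + 2*J)
Q(u, N) = 99 (Q(u, N) = -11*(2 - 11) = -11*(-9) = 99)
Q(126, -61) + (-45 - 64)*((5*(-1))*6) = 99 + (-45 - 64)*((5*(-1))*6) = 99 - (-545)*6 = 99 - 109*(-30) = 99 + 3270 = 3369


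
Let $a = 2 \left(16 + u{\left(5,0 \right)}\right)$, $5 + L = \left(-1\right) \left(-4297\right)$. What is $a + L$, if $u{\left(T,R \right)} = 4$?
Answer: $4332$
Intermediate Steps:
$L = 4292$ ($L = -5 - -4297 = -5 + 4297 = 4292$)
$a = 40$ ($a = 2 \left(16 + 4\right) = 2 \cdot 20 = 40$)
$a + L = 40 + 4292 = 4332$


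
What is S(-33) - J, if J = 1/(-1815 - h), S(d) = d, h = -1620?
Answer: -6434/195 ≈ -32.995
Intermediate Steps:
J = -1/195 (J = 1/(-1815 - 1*(-1620)) = 1/(-1815 + 1620) = 1/(-195) = -1/195 ≈ -0.0051282)
S(-33) - J = -33 - 1*(-1/195) = -33 + 1/195 = -6434/195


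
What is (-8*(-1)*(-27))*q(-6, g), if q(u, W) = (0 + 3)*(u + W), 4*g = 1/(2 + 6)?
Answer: 15471/4 ≈ 3867.8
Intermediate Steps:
g = 1/32 (g = 1/(4*(2 + 6)) = (1/4)/8 = (1/4)*(1/8) = 1/32 ≈ 0.031250)
q(u, W) = 3*W + 3*u (q(u, W) = 3*(W + u) = 3*W + 3*u)
(-8*(-1)*(-27))*q(-6, g) = (-8*(-1)*(-27))*(3*(1/32) + 3*(-6)) = (8*(-27))*(3/32 - 18) = -216*(-573/32) = 15471/4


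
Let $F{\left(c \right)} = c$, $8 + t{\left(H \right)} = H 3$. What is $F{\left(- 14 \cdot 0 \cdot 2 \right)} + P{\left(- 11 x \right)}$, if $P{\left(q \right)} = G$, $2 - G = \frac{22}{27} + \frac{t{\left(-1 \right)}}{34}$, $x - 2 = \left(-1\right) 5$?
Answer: $\frac{1385}{918} \approx 1.5087$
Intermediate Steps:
$t{\left(H \right)} = -8 + 3 H$ ($t{\left(H \right)} = -8 + H 3 = -8 + 3 H$)
$x = -3$ ($x = 2 - 5 = -3$)
$G = \frac{1385}{918}$ ($G = 2 - \left(\frac{22}{27} + \frac{-8 + 3 \left(-1\right)}{34}\right) = 2 - \left(22 \cdot \frac{1}{27} + \left(-8 - 3\right) \frac{1}{34}\right) = 2 - \left(\frac{22}{27} - \frac{11}{34}\right) = 2 - \frac{451}{918} = \frac{1385}{918} \approx 1.5087$)
$P{\left(q \right)} = \frac{1385}{918}$
$F{\left(- 14 \cdot 0 \cdot 2 \right)} + P{\left(- 11 x \right)} = - 14 \cdot 0 \cdot 2 + \frac{1385}{918} = \left(-14\right) 0 + \frac{1385}{918} = 0 + \frac{1385}{918} = \frac{1385}{918}$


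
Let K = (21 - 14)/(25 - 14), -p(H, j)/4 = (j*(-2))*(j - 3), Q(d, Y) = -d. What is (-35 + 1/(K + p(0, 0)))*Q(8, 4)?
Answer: 1872/7 ≈ 267.43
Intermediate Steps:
p(H, j) = 8*j*(-3 + j) (p(H, j) = -4*j*(-2)*(j - 3) = -4*(-2*j)*(-3 + j) = -(-8)*j*(-3 + j) = 8*j*(-3 + j))
K = 7/11 ≈ 0.63636
(-35 + 1/(K + p(0, 0)))*Q(8, 4) = (-35 + 1/(7/11 + 8*0*(-3 + 0)))*(-1*8) = (-35 + 1/(7/11 + 8*0*(-3)))*(-8) = (-35 + 1/(7/11 + 0))*(-8) = (-35 + 1/(7/11))*(-8) = (-35 + 11/7)*(-8) = -234/7*(-8) = 1872/7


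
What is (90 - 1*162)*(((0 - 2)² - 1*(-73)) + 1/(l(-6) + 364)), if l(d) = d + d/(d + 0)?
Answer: -1990368/359 ≈ -5544.2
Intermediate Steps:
l(d) = 1 + d (l(d) = d + d/d = d + 1 = 1 + d)
(90 - 1*162)*(((0 - 2)² - 1*(-73)) + 1/(l(-6) + 364)) = (90 - 1*162)*(((0 - 2)² - 1*(-73)) + 1/((1 - 6) + 364)) = (90 - 162)*(((-2)² + 73) + 1/(-5 + 364)) = -72*((4 + 73) + 1/359) = -72*(77 + 1/359) = -72*27644/359 = -1990368/359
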